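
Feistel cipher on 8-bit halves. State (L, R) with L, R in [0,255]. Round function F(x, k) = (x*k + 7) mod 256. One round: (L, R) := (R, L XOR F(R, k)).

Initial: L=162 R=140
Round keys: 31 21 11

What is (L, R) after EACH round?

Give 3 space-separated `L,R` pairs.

Round 1 (k=31): L=140 R=89
Round 2 (k=21): L=89 R=216
Round 3 (k=11): L=216 R=22

Answer: 140,89 89,216 216,22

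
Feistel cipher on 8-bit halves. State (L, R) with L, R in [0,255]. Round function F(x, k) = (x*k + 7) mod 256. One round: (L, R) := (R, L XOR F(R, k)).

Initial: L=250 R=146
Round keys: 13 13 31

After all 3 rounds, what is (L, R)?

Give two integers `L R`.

Round 1 (k=13): L=146 R=139
Round 2 (k=13): L=139 R=132
Round 3 (k=31): L=132 R=136

Answer: 132 136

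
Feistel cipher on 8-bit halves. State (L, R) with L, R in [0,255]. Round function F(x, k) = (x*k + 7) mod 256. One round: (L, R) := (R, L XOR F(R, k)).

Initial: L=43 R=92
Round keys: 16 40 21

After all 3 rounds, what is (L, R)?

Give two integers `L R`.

Answer: 187 178

Derivation:
Round 1 (k=16): L=92 R=236
Round 2 (k=40): L=236 R=187
Round 3 (k=21): L=187 R=178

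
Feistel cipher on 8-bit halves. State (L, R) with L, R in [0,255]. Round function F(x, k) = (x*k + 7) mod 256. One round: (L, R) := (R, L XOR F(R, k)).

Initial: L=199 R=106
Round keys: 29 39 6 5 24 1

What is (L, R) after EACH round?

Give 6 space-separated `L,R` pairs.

Round 1 (k=29): L=106 R=206
Round 2 (k=39): L=206 R=3
Round 3 (k=6): L=3 R=215
Round 4 (k=5): L=215 R=57
Round 5 (k=24): L=57 R=136
Round 6 (k=1): L=136 R=182

Answer: 106,206 206,3 3,215 215,57 57,136 136,182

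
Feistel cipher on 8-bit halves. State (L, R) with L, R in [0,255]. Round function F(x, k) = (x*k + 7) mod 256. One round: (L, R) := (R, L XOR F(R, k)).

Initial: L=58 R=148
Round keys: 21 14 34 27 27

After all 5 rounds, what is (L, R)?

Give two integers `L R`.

Answer: 78 185

Derivation:
Round 1 (k=21): L=148 R=17
Round 2 (k=14): L=17 R=97
Round 3 (k=34): L=97 R=248
Round 4 (k=27): L=248 R=78
Round 5 (k=27): L=78 R=185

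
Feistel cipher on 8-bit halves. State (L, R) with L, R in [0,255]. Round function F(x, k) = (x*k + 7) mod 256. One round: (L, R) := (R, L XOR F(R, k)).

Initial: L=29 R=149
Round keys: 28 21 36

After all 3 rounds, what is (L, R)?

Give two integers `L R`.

Answer: 248 169

Derivation:
Round 1 (k=28): L=149 R=78
Round 2 (k=21): L=78 R=248
Round 3 (k=36): L=248 R=169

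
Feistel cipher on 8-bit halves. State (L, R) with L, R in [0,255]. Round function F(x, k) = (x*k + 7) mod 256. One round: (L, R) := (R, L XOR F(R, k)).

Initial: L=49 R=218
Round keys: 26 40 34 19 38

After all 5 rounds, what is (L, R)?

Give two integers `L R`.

Answer: 5 158

Derivation:
Round 1 (k=26): L=218 R=26
Round 2 (k=40): L=26 R=205
Round 3 (k=34): L=205 R=91
Round 4 (k=19): L=91 R=5
Round 5 (k=38): L=5 R=158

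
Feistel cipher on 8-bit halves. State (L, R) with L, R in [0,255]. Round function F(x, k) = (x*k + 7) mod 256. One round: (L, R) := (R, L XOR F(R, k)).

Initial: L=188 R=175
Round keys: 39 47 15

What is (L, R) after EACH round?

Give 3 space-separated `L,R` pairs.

Round 1 (k=39): L=175 R=12
Round 2 (k=47): L=12 R=148
Round 3 (k=15): L=148 R=191

Answer: 175,12 12,148 148,191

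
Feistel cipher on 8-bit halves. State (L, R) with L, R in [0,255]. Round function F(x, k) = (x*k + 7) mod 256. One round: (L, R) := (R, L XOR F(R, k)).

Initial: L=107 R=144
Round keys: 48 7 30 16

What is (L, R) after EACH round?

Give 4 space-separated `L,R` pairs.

Round 1 (k=48): L=144 R=108
Round 2 (k=7): L=108 R=107
Round 3 (k=30): L=107 R=253
Round 4 (k=16): L=253 R=188

Answer: 144,108 108,107 107,253 253,188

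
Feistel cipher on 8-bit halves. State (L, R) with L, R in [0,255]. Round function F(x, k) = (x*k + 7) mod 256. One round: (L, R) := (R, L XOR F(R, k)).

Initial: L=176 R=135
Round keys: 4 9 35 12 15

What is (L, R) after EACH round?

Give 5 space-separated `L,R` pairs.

Round 1 (k=4): L=135 R=147
Round 2 (k=9): L=147 R=181
Round 3 (k=35): L=181 R=85
Round 4 (k=12): L=85 R=182
Round 5 (k=15): L=182 R=228

Answer: 135,147 147,181 181,85 85,182 182,228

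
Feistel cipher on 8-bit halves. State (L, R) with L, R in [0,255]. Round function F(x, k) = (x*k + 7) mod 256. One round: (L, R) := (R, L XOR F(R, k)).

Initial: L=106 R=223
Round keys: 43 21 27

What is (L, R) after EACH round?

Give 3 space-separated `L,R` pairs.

Answer: 223,22 22,10 10,3

Derivation:
Round 1 (k=43): L=223 R=22
Round 2 (k=21): L=22 R=10
Round 3 (k=27): L=10 R=3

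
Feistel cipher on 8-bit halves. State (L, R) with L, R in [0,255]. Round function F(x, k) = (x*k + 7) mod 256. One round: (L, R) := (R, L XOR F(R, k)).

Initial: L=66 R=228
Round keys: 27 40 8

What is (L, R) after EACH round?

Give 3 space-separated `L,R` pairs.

Answer: 228,81 81,75 75,14

Derivation:
Round 1 (k=27): L=228 R=81
Round 2 (k=40): L=81 R=75
Round 3 (k=8): L=75 R=14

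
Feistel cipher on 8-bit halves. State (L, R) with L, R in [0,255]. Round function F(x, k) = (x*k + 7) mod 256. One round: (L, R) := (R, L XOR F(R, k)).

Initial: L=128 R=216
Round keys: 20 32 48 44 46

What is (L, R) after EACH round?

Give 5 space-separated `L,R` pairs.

Round 1 (k=20): L=216 R=103
Round 2 (k=32): L=103 R=63
Round 3 (k=48): L=63 R=176
Round 4 (k=44): L=176 R=120
Round 5 (k=46): L=120 R=39

Answer: 216,103 103,63 63,176 176,120 120,39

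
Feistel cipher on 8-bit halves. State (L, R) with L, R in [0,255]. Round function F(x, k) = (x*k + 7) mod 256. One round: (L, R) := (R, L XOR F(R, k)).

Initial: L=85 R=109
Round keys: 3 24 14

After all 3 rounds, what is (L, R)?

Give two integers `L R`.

Answer: 226 120

Derivation:
Round 1 (k=3): L=109 R=27
Round 2 (k=24): L=27 R=226
Round 3 (k=14): L=226 R=120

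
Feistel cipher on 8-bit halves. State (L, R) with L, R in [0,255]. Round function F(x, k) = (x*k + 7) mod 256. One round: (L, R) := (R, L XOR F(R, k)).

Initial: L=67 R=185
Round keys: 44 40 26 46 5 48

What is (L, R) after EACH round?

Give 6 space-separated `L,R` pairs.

Answer: 185,144 144,62 62,195 195,47 47,49 49,24

Derivation:
Round 1 (k=44): L=185 R=144
Round 2 (k=40): L=144 R=62
Round 3 (k=26): L=62 R=195
Round 4 (k=46): L=195 R=47
Round 5 (k=5): L=47 R=49
Round 6 (k=48): L=49 R=24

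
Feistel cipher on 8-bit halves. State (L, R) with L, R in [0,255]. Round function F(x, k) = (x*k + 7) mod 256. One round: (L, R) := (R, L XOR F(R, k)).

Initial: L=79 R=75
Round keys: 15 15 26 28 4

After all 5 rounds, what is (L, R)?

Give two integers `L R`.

Round 1 (k=15): L=75 R=35
Round 2 (k=15): L=35 R=95
Round 3 (k=26): L=95 R=142
Round 4 (k=28): L=142 R=208
Round 5 (k=4): L=208 R=201

Answer: 208 201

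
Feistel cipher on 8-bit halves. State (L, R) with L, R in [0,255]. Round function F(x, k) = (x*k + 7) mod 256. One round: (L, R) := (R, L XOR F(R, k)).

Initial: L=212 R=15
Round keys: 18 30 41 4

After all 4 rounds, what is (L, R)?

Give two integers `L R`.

Round 1 (k=18): L=15 R=193
Round 2 (k=30): L=193 R=170
Round 3 (k=41): L=170 R=128
Round 4 (k=4): L=128 R=173

Answer: 128 173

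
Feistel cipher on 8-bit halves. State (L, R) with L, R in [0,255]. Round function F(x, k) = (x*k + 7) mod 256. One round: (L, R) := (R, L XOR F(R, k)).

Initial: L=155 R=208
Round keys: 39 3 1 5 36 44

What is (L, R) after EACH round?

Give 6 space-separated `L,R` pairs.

Answer: 208,44 44,91 91,78 78,214 214,81 81,37

Derivation:
Round 1 (k=39): L=208 R=44
Round 2 (k=3): L=44 R=91
Round 3 (k=1): L=91 R=78
Round 4 (k=5): L=78 R=214
Round 5 (k=36): L=214 R=81
Round 6 (k=44): L=81 R=37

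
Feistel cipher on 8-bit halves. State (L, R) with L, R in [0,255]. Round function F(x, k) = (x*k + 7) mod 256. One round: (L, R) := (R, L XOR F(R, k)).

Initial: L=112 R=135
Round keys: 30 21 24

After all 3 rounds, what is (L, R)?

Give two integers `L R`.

Round 1 (k=30): L=135 R=169
Round 2 (k=21): L=169 R=99
Round 3 (k=24): L=99 R=230

Answer: 99 230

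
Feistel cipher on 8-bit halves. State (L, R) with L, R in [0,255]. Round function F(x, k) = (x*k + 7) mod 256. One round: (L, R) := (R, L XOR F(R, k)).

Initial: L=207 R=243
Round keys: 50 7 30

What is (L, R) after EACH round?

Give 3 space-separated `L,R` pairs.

Round 1 (k=50): L=243 R=178
Round 2 (k=7): L=178 R=22
Round 3 (k=30): L=22 R=41

Answer: 243,178 178,22 22,41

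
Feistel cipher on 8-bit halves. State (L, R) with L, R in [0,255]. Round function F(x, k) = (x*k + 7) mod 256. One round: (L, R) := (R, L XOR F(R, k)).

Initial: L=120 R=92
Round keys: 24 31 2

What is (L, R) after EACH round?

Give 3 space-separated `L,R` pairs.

Answer: 92,223 223,84 84,112

Derivation:
Round 1 (k=24): L=92 R=223
Round 2 (k=31): L=223 R=84
Round 3 (k=2): L=84 R=112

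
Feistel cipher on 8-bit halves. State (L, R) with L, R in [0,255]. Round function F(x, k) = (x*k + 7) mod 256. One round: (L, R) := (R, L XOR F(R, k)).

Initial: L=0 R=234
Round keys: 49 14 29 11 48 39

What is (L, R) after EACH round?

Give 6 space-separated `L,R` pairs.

Answer: 234,209 209,159 159,219 219,239 239,12 12,52

Derivation:
Round 1 (k=49): L=234 R=209
Round 2 (k=14): L=209 R=159
Round 3 (k=29): L=159 R=219
Round 4 (k=11): L=219 R=239
Round 5 (k=48): L=239 R=12
Round 6 (k=39): L=12 R=52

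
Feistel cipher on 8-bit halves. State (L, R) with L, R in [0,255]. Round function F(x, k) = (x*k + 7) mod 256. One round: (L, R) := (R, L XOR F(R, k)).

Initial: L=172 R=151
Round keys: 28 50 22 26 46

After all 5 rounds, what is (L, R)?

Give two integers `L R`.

Answer: 253 9

Derivation:
Round 1 (k=28): L=151 R=39
Round 2 (k=50): L=39 R=50
Round 3 (k=22): L=50 R=116
Round 4 (k=26): L=116 R=253
Round 5 (k=46): L=253 R=9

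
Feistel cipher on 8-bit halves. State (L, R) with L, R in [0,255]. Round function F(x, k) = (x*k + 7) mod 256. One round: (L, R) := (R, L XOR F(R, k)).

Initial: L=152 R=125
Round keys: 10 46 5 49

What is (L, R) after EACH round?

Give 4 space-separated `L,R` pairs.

Answer: 125,113 113,40 40,190 190,77

Derivation:
Round 1 (k=10): L=125 R=113
Round 2 (k=46): L=113 R=40
Round 3 (k=5): L=40 R=190
Round 4 (k=49): L=190 R=77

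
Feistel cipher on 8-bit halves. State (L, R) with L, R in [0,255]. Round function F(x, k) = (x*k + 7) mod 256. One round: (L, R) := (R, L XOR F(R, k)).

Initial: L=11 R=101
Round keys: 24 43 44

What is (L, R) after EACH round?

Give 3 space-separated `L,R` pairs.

Answer: 101,116 116,230 230,251

Derivation:
Round 1 (k=24): L=101 R=116
Round 2 (k=43): L=116 R=230
Round 3 (k=44): L=230 R=251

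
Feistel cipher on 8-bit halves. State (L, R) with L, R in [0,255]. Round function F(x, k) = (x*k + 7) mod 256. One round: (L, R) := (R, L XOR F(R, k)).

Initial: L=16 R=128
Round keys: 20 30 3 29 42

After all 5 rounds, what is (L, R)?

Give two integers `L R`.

Round 1 (k=20): L=128 R=23
Round 2 (k=30): L=23 R=57
Round 3 (k=3): L=57 R=165
Round 4 (k=29): L=165 R=129
Round 5 (k=42): L=129 R=148

Answer: 129 148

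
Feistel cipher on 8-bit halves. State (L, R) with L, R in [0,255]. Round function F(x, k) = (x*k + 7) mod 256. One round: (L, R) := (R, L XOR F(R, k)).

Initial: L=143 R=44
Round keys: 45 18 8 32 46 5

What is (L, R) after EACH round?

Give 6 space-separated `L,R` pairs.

Round 1 (k=45): L=44 R=76
Round 2 (k=18): L=76 R=115
Round 3 (k=8): L=115 R=211
Round 4 (k=32): L=211 R=20
Round 5 (k=46): L=20 R=76
Round 6 (k=5): L=76 R=151

Answer: 44,76 76,115 115,211 211,20 20,76 76,151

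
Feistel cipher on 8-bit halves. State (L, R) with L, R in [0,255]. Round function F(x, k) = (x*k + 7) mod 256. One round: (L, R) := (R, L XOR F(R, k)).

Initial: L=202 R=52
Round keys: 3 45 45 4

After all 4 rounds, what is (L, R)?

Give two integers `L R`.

Round 1 (k=3): L=52 R=105
Round 2 (k=45): L=105 R=72
Round 3 (k=45): L=72 R=198
Round 4 (k=4): L=198 R=87

Answer: 198 87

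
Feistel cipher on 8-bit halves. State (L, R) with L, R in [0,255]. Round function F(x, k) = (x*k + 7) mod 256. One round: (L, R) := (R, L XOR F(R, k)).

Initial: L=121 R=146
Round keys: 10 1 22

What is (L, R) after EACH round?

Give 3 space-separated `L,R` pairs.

Answer: 146,194 194,91 91,27

Derivation:
Round 1 (k=10): L=146 R=194
Round 2 (k=1): L=194 R=91
Round 3 (k=22): L=91 R=27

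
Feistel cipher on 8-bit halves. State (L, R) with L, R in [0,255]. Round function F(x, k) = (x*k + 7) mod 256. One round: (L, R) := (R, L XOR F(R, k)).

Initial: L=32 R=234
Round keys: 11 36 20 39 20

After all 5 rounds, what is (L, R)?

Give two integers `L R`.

Round 1 (k=11): L=234 R=53
Round 2 (k=36): L=53 R=145
Round 3 (k=20): L=145 R=110
Round 4 (k=39): L=110 R=88
Round 5 (k=20): L=88 R=137

Answer: 88 137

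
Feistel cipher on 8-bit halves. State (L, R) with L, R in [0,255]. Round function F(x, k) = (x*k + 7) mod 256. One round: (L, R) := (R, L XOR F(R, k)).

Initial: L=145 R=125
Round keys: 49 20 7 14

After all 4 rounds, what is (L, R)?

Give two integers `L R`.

Round 1 (k=49): L=125 R=101
Round 2 (k=20): L=101 R=150
Round 3 (k=7): L=150 R=68
Round 4 (k=14): L=68 R=41

Answer: 68 41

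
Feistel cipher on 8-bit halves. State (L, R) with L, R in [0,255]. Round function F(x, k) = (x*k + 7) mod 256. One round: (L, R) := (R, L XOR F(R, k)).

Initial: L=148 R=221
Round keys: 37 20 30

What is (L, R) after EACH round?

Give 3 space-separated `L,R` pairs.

Round 1 (k=37): L=221 R=108
Round 2 (k=20): L=108 R=170
Round 3 (k=30): L=170 R=159

Answer: 221,108 108,170 170,159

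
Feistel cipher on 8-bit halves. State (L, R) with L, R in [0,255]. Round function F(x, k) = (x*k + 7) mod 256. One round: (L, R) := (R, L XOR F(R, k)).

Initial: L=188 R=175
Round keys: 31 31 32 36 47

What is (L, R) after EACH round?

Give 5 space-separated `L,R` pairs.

Answer: 175,132 132,172 172,3 3,223 223,251

Derivation:
Round 1 (k=31): L=175 R=132
Round 2 (k=31): L=132 R=172
Round 3 (k=32): L=172 R=3
Round 4 (k=36): L=3 R=223
Round 5 (k=47): L=223 R=251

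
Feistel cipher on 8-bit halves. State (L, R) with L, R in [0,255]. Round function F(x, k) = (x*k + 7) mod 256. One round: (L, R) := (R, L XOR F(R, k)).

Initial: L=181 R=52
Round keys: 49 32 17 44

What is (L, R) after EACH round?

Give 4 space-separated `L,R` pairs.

Round 1 (k=49): L=52 R=78
Round 2 (k=32): L=78 R=243
Round 3 (k=17): L=243 R=100
Round 4 (k=44): L=100 R=196

Answer: 52,78 78,243 243,100 100,196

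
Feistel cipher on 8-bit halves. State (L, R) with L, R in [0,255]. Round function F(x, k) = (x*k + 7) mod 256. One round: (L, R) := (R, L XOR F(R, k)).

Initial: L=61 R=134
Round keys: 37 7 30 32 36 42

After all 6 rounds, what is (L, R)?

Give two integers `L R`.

Round 1 (k=37): L=134 R=88
Round 2 (k=7): L=88 R=233
Round 3 (k=30): L=233 R=13
Round 4 (k=32): L=13 R=78
Round 5 (k=36): L=78 R=242
Round 6 (k=42): L=242 R=245

Answer: 242 245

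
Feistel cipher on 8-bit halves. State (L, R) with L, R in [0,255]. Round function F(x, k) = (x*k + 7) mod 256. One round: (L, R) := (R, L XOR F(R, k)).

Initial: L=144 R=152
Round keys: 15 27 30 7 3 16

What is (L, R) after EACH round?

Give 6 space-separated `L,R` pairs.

Round 1 (k=15): L=152 R=127
Round 2 (k=27): L=127 R=244
Round 3 (k=30): L=244 R=224
Round 4 (k=7): L=224 R=211
Round 5 (k=3): L=211 R=96
Round 6 (k=16): L=96 R=212

Answer: 152,127 127,244 244,224 224,211 211,96 96,212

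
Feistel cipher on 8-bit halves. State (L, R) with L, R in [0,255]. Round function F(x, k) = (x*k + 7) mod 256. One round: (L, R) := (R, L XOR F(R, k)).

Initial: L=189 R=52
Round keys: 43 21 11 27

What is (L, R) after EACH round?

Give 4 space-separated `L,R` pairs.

Answer: 52,126 126,105 105,244 244,170

Derivation:
Round 1 (k=43): L=52 R=126
Round 2 (k=21): L=126 R=105
Round 3 (k=11): L=105 R=244
Round 4 (k=27): L=244 R=170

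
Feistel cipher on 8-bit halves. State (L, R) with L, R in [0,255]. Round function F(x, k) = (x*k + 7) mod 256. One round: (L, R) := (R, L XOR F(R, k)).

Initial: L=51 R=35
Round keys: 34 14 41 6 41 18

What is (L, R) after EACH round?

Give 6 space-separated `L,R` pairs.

Answer: 35,158 158,136 136,81 81,101 101,101 101,68

Derivation:
Round 1 (k=34): L=35 R=158
Round 2 (k=14): L=158 R=136
Round 3 (k=41): L=136 R=81
Round 4 (k=6): L=81 R=101
Round 5 (k=41): L=101 R=101
Round 6 (k=18): L=101 R=68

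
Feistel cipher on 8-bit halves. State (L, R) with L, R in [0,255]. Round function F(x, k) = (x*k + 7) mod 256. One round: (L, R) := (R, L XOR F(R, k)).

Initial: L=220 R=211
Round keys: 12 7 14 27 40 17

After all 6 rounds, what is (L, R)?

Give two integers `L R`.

Round 1 (k=12): L=211 R=55
Round 2 (k=7): L=55 R=91
Round 3 (k=14): L=91 R=54
Round 4 (k=27): L=54 R=226
Round 5 (k=40): L=226 R=97
Round 6 (k=17): L=97 R=154

Answer: 97 154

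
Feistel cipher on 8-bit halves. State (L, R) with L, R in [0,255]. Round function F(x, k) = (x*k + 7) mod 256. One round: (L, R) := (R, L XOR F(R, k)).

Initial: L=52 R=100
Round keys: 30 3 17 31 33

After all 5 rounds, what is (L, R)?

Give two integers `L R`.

Answer: 35 146

Derivation:
Round 1 (k=30): L=100 R=139
Round 2 (k=3): L=139 R=204
Round 3 (k=17): L=204 R=24
Round 4 (k=31): L=24 R=35
Round 5 (k=33): L=35 R=146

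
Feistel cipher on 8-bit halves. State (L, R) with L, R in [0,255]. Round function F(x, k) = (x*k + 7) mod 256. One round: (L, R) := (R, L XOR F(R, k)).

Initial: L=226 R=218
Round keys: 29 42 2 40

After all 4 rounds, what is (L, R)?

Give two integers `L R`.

Answer: 62 152

Derivation:
Round 1 (k=29): L=218 R=91
Round 2 (k=42): L=91 R=47
Round 3 (k=2): L=47 R=62
Round 4 (k=40): L=62 R=152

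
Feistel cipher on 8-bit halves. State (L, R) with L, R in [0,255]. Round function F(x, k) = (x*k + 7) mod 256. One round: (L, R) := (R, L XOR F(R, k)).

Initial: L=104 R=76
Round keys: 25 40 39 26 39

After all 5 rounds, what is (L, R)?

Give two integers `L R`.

Answer: 46 158

Derivation:
Round 1 (k=25): L=76 R=27
Round 2 (k=40): L=27 R=115
Round 3 (k=39): L=115 R=151
Round 4 (k=26): L=151 R=46
Round 5 (k=39): L=46 R=158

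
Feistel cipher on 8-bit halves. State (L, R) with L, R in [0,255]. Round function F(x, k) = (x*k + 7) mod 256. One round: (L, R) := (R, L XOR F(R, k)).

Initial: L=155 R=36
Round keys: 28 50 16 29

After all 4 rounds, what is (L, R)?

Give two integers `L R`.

Round 1 (k=28): L=36 R=108
Round 2 (k=50): L=108 R=59
Round 3 (k=16): L=59 R=219
Round 4 (k=29): L=219 R=237

Answer: 219 237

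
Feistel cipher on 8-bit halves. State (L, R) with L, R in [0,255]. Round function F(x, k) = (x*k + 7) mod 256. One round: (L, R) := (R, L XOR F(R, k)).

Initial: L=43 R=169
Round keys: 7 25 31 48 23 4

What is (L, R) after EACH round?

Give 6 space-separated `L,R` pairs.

Answer: 169,141 141,101 101,207 207,178 178,202 202,157

Derivation:
Round 1 (k=7): L=169 R=141
Round 2 (k=25): L=141 R=101
Round 3 (k=31): L=101 R=207
Round 4 (k=48): L=207 R=178
Round 5 (k=23): L=178 R=202
Round 6 (k=4): L=202 R=157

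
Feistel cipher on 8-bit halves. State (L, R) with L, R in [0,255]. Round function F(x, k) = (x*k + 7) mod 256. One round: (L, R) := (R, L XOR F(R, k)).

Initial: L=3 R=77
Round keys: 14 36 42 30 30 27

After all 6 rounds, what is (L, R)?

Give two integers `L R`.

Answer: 140 164

Derivation:
Round 1 (k=14): L=77 R=62
Round 2 (k=36): L=62 R=242
Round 3 (k=42): L=242 R=133
Round 4 (k=30): L=133 R=111
Round 5 (k=30): L=111 R=140
Round 6 (k=27): L=140 R=164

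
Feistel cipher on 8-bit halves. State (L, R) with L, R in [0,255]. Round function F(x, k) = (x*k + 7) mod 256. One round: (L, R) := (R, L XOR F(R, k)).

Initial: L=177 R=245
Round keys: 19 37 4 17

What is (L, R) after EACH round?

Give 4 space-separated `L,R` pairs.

Answer: 245,135 135,127 127,132 132,180

Derivation:
Round 1 (k=19): L=245 R=135
Round 2 (k=37): L=135 R=127
Round 3 (k=4): L=127 R=132
Round 4 (k=17): L=132 R=180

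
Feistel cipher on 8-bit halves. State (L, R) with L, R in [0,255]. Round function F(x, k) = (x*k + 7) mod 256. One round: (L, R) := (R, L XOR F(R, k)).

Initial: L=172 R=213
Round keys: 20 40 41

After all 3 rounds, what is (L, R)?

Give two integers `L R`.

Answer: 202 102

Derivation:
Round 1 (k=20): L=213 R=7
Round 2 (k=40): L=7 R=202
Round 3 (k=41): L=202 R=102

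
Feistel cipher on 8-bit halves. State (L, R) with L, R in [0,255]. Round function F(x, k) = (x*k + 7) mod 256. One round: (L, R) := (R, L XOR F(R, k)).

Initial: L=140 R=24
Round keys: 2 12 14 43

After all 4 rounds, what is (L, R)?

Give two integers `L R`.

Answer: 42 198

Derivation:
Round 1 (k=2): L=24 R=187
Round 2 (k=12): L=187 R=211
Round 3 (k=14): L=211 R=42
Round 4 (k=43): L=42 R=198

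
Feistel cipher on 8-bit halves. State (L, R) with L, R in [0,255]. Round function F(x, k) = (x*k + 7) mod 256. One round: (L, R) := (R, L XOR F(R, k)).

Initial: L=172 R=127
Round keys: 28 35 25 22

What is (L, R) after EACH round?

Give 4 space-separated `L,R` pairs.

Round 1 (k=28): L=127 R=71
Round 2 (k=35): L=71 R=195
Round 3 (k=25): L=195 R=85
Round 4 (k=22): L=85 R=150

Answer: 127,71 71,195 195,85 85,150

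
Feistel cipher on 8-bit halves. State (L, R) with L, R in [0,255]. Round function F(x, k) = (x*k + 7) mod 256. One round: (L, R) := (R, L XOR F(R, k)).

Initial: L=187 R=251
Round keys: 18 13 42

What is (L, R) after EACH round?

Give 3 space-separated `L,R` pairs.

Answer: 251,22 22,222 222,101

Derivation:
Round 1 (k=18): L=251 R=22
Round 2 (k=13): L=22 R=222
Round 3 (k=42): L=222 R=101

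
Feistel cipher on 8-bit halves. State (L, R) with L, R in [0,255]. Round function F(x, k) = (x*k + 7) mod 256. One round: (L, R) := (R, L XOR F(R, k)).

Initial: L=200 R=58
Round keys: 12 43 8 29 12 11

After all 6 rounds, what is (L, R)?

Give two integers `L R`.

Round 1 (k=12): L=58 R=119
Round 2 (k=43): L=119 R=62
Round 3 (k=8): L=62 R=128
Round 4 (k=29): L=128 R=185
Round 5 (k=12): L=185 R=51
Round 6 (k=11): L=51 R=129

Answer: 51 129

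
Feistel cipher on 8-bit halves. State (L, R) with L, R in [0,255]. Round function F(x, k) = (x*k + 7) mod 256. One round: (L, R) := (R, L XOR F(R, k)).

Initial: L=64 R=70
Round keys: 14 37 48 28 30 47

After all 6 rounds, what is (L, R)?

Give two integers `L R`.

Round 1 (k=14): L=70 R=155
Round 2 (k=37): L=155 R=40
Round 3 (k=48): L=40 R=28
Round 4 (k=28): L=28 R=63
Round 5 (k=30): L=63 R=117
Round 6 (k=47): L=117 R=189

Answer: 117 189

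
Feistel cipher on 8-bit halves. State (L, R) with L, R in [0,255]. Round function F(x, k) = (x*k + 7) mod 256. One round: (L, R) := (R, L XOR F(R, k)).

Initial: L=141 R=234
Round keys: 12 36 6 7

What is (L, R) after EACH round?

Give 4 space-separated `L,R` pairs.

Round 1 (k=12): L=234 R=114
Round 2 (k=36): L=114 R=229
Round 3 (k=6): L=229 R=23
Round 4 (k=7): L=23 R=77

Answer: 234,114 114,229 229,23 23,77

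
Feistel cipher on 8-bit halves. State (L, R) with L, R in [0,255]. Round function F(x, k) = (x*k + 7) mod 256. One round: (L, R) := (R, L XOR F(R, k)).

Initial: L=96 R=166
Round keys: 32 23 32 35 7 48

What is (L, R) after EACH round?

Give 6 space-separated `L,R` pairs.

Round 1 (k=32): L=166 R=167
Round 2 (k=23): L=167 R=174
Round 3 (k=32): L=174 R=96
Round 4 (k=35): L=96 R=137
Round 5 (k=7): L=137 R=166
Round 6 (k=48): L=166 R=174

Answer: 166,167 167,174 174,96 96,137 137,166 166,174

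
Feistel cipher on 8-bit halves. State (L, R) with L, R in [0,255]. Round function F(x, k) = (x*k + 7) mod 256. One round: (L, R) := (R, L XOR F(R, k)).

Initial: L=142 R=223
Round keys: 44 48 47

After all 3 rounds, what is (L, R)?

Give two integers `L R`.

Answer: 40 138

Derivation:
Round 1 (k=44): L=223 R=213
Round 2 (k=48): L=213 R=40
Round 3 (k=47): L=40 R=138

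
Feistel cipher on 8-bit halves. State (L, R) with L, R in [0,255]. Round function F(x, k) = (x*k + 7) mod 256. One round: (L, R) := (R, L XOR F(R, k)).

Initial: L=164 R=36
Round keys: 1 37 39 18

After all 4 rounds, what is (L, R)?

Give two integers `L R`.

Answer: 110 85

Derivation:
Round 1 (k=1): L=36 R=143
Round 2 (k=37): L=143 R=150
Round 3 (k=39): L=150 R=110
Round 4 (k=18): L=110 R=85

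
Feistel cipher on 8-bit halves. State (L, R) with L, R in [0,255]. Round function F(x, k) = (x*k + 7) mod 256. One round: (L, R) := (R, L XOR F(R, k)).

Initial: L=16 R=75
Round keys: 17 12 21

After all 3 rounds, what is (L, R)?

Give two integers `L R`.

Round 1 (k=17): L=75 R=18
Round 2 (k=12): L=18 R=148
Round 3 (k=21): L=148 R=57

Answer: 148 57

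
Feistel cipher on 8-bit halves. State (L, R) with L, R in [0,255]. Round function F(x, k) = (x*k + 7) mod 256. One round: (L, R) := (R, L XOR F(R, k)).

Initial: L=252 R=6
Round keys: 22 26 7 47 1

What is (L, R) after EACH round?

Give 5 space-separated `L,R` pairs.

Round 1 (k=22): L=6 R=119
Round 2 (k=26): L=119 R=27
Round 3 (k=7): L=27 R=179
Round 4 (k=47): L=179 R=255
Round 5 (k=1): L=255 R=181

Answer: 6,119 119,27 27,179 179,255 255,181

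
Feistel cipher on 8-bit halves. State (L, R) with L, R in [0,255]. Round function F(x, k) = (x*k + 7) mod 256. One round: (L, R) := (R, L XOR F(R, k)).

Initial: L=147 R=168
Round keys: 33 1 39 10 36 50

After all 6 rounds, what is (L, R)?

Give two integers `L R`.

Answer: 159 233

Derivation:
Round 1 (k=33): L=168 R=60
Round 2 (k=1): L=60 R=235
Round 3 (k=39): L=235 R=232
Round 4 (k=10): L=232 R=252
Round 5 (k=36): L=252 R=159
Round 6 (k=50): L=159 R=233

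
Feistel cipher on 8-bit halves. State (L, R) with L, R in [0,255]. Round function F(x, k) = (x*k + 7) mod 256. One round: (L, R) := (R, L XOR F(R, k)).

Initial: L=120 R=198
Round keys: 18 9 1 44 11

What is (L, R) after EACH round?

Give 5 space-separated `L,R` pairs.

Round 1 (k=18): L=198 R=139
Round 2 (k=9): L=139 R=44
Round 3 (k=1): L=44 R=184
Round 4 (k=44): L=184 R=139
Round 5 (k=11): L=139 R=184

Answer: 198,139 139,44 44,184 184,139 139,184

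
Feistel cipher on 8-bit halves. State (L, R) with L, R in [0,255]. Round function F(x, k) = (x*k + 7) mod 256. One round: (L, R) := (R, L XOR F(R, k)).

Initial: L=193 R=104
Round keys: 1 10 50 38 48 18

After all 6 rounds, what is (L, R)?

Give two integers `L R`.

Answer: 68 77

Derivation:
Round 1 (k=1): L=104 R=174
Round 2 (k=10): L=174 R=187
Round 3 (k=50): L=187 R=35
Round 4 (k=38): L=35 R=130
Round 5 (k=48): L=130 R=68
Round 6 (k=18): L=68 R=77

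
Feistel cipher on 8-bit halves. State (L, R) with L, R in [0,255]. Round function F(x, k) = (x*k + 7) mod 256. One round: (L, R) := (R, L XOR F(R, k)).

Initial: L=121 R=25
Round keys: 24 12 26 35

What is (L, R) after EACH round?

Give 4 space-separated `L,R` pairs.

Round 1 (k=24): L=25 R=38
Round 2 (k=12): L=38 R=214
Round 3 (k=26): L=214 R=229
Round 4 (k=35): L=229 R=128

Answer: 25,38 38,214 214,229 229,128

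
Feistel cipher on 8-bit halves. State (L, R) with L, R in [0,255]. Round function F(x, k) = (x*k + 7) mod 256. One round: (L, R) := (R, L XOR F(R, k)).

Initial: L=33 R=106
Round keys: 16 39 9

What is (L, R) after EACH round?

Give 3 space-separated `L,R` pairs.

Answer: 106,134 134,27 27,124

Derivation:
Round 1 (k=16): L=106 R=134
Round 2 (k=39): L=134 R=27
Round 3 (k=9): L=27 R=124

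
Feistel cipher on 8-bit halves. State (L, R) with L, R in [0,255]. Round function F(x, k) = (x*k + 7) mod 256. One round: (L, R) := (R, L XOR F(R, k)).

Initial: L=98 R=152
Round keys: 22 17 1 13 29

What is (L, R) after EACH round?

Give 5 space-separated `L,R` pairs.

Round 1 (k=22): L=152 R=117
Round 2 (k=17): L=117 R=84
Round 3 (k=1): L=84 R=46
Round 4 (k=13): L=46 R=9
Round 5 (k=29): L=9 R=34

Answer: 152,117 117,84 84,46 46,9 9,34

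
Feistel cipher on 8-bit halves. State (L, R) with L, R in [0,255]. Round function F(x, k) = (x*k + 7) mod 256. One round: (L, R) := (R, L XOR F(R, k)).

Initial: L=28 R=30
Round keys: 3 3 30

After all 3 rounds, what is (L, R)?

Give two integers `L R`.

Answer: 96 58

Derivation:
Round 1 (k=3): L=30 R=125
Round 2 (k=3): L=125 R=96
Round 3 (k=30): L=96 R=58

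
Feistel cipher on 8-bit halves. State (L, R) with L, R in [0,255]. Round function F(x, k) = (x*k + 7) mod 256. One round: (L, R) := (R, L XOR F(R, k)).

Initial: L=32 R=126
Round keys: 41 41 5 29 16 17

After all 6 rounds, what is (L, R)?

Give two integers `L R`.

Answer: 11 107

Derivation:
Round 1 (k=41): L=126 R=21
Round 2 (k=41): L=21 R=26
Round 3 (k=5): L=26 R=156
Round 4 (k=29): L=156 R=169
Round 5 (k=16): L=169 R=11
Round 6 (k=17): L=11 R=107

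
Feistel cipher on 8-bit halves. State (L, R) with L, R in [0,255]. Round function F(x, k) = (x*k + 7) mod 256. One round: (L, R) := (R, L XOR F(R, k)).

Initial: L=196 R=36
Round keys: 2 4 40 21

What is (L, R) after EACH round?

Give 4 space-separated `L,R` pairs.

Round 1 (k=2): L=36 R=139
Round 2 (k=4): L=139 R=23
Round 3 (k=40): L=23 R=20
Round 4 (k=21): L=20 R=188

Answer: 36,139 139,23 23,20 20,188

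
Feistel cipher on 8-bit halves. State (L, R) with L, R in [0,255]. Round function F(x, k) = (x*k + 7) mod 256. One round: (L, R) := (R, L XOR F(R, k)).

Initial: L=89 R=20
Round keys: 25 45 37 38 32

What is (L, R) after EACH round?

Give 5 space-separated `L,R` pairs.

Round 1 (k=25): L=20 R=162
Round 2 (k=45): L=162 R=149
Round 3 (k=37): L=149 R=50
Round 4 (k=38): L=50 R=230
Round 5 (k=32): L=230 R=245

Answer: 20,162 162,149 149,50 50,230 230,245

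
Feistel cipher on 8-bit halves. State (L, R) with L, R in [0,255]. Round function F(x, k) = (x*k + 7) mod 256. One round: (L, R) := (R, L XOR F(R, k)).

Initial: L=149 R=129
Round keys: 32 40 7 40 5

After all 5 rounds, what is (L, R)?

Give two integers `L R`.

Answer: 169 135

Derivation:
Round 1 (k=32): L=129 R=178
Round 2 (k=40): L=178 R=86
Round 3 (k=7): L=86 R=211
Round 4 (k=40): L=211 R=169
Round 5 (k=5): L=169 R=135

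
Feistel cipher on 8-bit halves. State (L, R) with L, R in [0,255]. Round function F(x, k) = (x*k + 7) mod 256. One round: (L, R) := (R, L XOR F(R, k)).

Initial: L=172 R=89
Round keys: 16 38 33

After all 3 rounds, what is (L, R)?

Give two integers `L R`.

Round 1 (k=16): L=89 R=59
Round 2 (k=38): L=59 R=144
Round 3 (k=33): L=144 R=172

Answer: 144 172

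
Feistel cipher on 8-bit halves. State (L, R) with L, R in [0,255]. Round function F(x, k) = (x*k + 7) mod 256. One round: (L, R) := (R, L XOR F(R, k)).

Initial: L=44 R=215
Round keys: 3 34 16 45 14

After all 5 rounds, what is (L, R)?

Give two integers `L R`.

Answer: 242 228

Derivation:
Round 1 (k=3): L=215 R=160
Round 2 (k=34): L=160 R=144
Round 3 (k=16): L=144 R=167
Round 4 (k=45): L=167 R=242
Round 5 (k=14): L=242 R=228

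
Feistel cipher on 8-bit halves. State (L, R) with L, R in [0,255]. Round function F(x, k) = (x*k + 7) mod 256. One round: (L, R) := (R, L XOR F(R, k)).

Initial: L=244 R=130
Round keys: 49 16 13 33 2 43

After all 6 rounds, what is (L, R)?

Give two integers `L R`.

Round 1 (k=49): L=130 R=29
Round 2 (k=16): L=29 R=85
Round 3 (k=13): L=85 R=69
Round 4 (k=33): L=69 R=185
Round 5 (k=2): L=185 R=60
Round 6 (k=43): L=60 R=162

Answer: 60 162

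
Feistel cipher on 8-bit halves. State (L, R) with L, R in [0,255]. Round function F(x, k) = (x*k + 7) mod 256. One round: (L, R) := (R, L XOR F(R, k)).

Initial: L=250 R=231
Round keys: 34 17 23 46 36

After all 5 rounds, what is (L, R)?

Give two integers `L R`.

Round 1 (k=34): L=231 R=79
Round 2 (k=17): L=79 R=161
Round 3 (k=23): L=161 R=49
Round 4 (k=46): L=49 R=116
Round 5 (k=36): L=116 R=102

Answer: 116 102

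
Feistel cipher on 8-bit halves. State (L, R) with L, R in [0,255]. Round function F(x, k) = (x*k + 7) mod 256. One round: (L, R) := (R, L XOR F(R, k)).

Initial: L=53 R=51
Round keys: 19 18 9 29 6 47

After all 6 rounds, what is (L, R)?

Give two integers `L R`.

Round 1 (k=19): L=51 R=229
Round 2 (k=18): L=229 R=18
Round 3 (k=9): L=18 R=76
Round 4 (k=29): L=76 R=177
Round 5 (k=6): L=177 R=97
Round 6 (k=47): L=97 R=103

Answer: 97 103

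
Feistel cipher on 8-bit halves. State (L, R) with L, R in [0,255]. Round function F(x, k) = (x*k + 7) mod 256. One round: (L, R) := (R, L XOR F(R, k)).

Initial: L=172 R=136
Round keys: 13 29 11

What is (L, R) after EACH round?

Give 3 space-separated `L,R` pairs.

Answer: 136,67 67,22 22,186

Derivation:
Round 1 (k=13): L=136 R=67
Round 2 (k=29): L=67 R=22
Round 3 (k=11): L=22 R=186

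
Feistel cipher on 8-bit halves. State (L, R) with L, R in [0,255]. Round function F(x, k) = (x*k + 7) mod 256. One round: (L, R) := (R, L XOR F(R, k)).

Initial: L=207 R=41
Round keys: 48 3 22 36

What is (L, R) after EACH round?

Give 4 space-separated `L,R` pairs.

Round 1 (k=48): L=41 R=120
Round 2 (k=3): L=120 R=70
Round 3 (k=22): L=70 R=115
Round 4 (k=36): L=115 R=117

Answer: 41,120 120,70 70,115 115,117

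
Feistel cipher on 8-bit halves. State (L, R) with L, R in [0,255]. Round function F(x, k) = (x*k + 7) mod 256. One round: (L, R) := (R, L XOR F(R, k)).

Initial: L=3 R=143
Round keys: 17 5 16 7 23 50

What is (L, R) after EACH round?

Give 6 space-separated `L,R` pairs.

Answer: 143,133 133,47 47,114 114,10 10,159 159,31

Derivation:
Round 1 (k=17): L=143 R=133
Round 2 (k=5): L=133 R=47
Round 3 (k=16): L=47 R=114
Round 4 (k=7): L=114 R=10
Round 5 (k=23): L=10 R=159
Round 6 (k=50): L=159 R=31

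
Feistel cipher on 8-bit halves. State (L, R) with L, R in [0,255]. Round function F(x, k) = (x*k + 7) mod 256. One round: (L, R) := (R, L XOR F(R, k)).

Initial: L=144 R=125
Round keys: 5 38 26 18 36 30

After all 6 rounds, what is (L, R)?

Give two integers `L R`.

Round 1 (k=5): L=125 R=232
Round 2 (k=38): L=232 R=10
Round 3 (k=26): L=10 R=227
Round 4 (k=18): L=227 R=247
Round 5 (k=36): L=247 R=32
Round 6 (k=30): L=32 R=48

Answer: 32 48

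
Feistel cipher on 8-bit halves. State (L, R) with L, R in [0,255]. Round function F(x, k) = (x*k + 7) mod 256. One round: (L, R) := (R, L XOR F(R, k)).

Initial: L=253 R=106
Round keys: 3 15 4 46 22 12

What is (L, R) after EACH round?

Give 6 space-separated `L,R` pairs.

Round 1 (k=3): L=106 R=184
Round 2 (k=15): L=184 R=165
Round 3 (k=4): L=165 R=35
Round 4 (k=46): L=35 R=244
Round 5 (k=22): L=244 R=220
Round 6 (k=12): L=220 R=163

Answer: 106,184 184,165 165,35 35,244 244,220 220,163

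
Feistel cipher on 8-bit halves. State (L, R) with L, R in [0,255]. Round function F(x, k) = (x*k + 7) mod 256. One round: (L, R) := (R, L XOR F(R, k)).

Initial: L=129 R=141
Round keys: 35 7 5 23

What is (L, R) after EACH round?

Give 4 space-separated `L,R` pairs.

Round 1 (k=35): L=141 R=207
Round 2 (k=7): L=207 R=61
Round 3 (k=5): L=61 R=247
Round 4 (k=23): L=247 R=5

Answer: 141,207 207,61 61,247 247,5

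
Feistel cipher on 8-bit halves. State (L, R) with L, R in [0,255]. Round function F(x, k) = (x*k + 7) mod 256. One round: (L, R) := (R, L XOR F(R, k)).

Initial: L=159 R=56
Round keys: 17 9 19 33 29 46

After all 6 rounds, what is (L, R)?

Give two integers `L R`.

Answer: 175 157

Derivation:
Round 1 (k=17): L=56 R=32
Round 2 (k=9): L=32 R=31
Round 3 (k=19): L=31 R=116
Round 4 (k=33): L=116 R=228
Round 5 (k=29): L=228 R=175
Round 6 (k=46): L=175 R=157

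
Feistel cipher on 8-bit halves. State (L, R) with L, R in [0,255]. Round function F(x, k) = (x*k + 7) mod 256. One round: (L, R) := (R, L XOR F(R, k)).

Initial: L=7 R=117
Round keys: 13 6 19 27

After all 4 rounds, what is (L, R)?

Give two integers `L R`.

Round 1 (k=13): L=117 R=255
Round 2 (k=6): L=255 R=116
Round 3 (k=19): L=116 R=92
Round 4 (k=27): L=92 R=207

Answer: 92 207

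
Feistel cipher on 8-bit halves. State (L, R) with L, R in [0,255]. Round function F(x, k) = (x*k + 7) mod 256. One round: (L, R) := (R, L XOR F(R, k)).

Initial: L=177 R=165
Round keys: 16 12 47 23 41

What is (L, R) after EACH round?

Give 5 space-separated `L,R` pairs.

Round 1 (k=16): L=165 R=230
Round 2 (k=12): L=230 R=106
Round 3 (k=47): L=106 R=155
Round 4 (k=23): L=155 R=158
Round 5 (k=41): L=158 R=206

Answer: 165,230 230,106 106,155 155,158 158,206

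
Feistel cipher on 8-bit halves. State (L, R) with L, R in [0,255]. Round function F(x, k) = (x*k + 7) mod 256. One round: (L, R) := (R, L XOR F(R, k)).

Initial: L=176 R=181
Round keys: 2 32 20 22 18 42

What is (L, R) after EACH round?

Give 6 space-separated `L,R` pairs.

Round 1 (k=2): L=181 R=193
Round 2 (k=32): L=193 R=146
Round 3 (k=20): L=146 R=174
Round 4 (k=22): L=174 R=105
Round 5 (k=18): L=105 R=199
Round 6 (k=42): L=199 R=196

Answer: 181,193 193,146 146,174 174,105 105,199 199,196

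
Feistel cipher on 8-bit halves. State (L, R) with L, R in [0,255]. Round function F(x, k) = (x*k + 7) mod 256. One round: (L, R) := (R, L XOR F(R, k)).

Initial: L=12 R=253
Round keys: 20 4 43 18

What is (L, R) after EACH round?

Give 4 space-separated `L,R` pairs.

Round 1 (k=20): L=253 R=199
Round 2 (k=4): L=199 R=222
Round 3 (k=43): L=222 R=150
Round 4 (k=18): L=150 R=77

Answer: 253,199 199,222 222,150 150,77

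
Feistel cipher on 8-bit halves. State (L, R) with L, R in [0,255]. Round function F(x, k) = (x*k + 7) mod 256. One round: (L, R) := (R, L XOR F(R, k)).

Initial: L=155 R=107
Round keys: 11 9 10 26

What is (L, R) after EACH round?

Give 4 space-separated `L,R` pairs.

Answer: 107,59 59,113 113,74 74,250

Derivation:
Round 1 (k=11): L=107 R=59
Round 2 (k=9): L=59 R=113
Round 3 (k=10): L=113 R=74
Round 4 (k=26): L=74 R=250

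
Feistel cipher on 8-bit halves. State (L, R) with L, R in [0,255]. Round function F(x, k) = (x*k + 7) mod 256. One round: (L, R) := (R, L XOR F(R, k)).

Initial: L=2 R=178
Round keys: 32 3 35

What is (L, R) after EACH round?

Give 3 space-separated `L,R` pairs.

Answer: 178,69 69,100 100,246

Derivation:
Round 1 (k=32): L=178 R=69
Round 2 (k=3): L=69 R=100
Round 3 (k=35): L=100 R=246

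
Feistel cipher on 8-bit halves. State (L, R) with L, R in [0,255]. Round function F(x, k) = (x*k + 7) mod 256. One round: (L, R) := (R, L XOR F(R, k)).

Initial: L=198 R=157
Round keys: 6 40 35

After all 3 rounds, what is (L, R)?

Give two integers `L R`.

Round 1 (k=6): L=157 R=115
Round 2 (k=40): L=115 R=98
Round 3 (k=35): L=98 R=30

Answer: 98 30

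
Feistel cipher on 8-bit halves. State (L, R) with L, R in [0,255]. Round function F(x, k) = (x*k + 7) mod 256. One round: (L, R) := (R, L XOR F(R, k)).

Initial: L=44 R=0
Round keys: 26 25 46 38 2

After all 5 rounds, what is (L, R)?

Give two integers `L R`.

Answer: 45 57

Derivation:
Round 1 (k=26): L=0 R=43
Round 2 (k=25): L=43 R=58
Round 3 (k=46): L=58 R=88
Round 4 (k=38): L=88 R=45
Round 5 (k=2): L=45 R=57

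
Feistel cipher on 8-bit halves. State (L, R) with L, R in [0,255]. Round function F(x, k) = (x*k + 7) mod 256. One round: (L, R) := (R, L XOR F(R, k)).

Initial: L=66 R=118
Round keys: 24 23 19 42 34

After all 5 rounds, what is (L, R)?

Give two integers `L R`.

Round 1 (k=24): L=118 R=85
Round 2 (k=23): L=85 R=220
Round 3 (k=19): L=220 R=14
Round 4 (k=42): L=14 R=143
Round 5 (k=34): L=143 R=11

Answer: 143 11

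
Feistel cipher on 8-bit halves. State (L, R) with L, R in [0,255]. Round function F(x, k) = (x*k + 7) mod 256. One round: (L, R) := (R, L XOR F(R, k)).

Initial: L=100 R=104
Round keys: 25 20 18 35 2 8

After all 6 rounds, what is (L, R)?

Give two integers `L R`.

Answer: 45 189

Derivation:
Round 1 (k=25): L=104 R=75
Round 2 (k=20): L=75 R=139
Round 3 (k=18): L=139 R=134
Round 4 (k=35): L=134 R=210
Round 5 (k=2): L=210 R=45
Round 6 (k=8): L=45 R=189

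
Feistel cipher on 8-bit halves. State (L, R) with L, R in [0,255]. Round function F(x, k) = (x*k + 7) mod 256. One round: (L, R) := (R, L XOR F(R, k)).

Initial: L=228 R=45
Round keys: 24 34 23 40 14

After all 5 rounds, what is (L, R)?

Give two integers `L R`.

Answer: 215 69

Derivation:
Round 1 (k=24): L=45 R=219
Round 2 (k=34): L=219 R=48
Round 3 (k=23): L=48 R=140
Round 4 (k=40): L=140 R=215
Round 5 (k=14): L=215 R=69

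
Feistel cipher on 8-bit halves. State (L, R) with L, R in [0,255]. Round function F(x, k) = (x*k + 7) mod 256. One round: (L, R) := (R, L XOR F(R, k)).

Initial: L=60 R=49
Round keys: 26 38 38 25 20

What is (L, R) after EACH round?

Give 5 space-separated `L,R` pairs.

Round 1 (k=26): L=49 R=61
Round 2 (k=38): L=61 R=36
Round 3 (k=38): L=36 R=98
Round 4 (k=25): L=98 R=189
Round 5 (k=20): L=189 R=169

Answer: 49,61 61,36 36,98 98,189 189,169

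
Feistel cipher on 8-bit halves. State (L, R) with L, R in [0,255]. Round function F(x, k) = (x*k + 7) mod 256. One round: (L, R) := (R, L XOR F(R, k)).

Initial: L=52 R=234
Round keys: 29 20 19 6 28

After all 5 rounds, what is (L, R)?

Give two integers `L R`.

Round 1 (k=29): L=234 R=189
Round 2 (k=20): L=189 R=33
Round 3 (k=19): L=33 R=199
Round 4 (k=6): L=199 R=144
Round 5 (k=28): L=144 R=0

Answer: 144 0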